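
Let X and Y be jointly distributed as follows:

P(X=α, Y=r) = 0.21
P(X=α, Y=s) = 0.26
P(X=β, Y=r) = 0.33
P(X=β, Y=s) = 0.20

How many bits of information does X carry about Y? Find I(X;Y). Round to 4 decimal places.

Marginals: p(X) = (0.4700, 0.5300), p(Y) = (0.5400, 0.4600).
I(X;Y) = H(X) + H(Y) − H(X,Y).
H(X) = 0.9974, H(Y) = 0.9954, H(X,Y) = 1.9703.
I(X;Y) = 0.9974 + 0.9954 − 1.9703 = 0.0225 bits.

0.0225 bits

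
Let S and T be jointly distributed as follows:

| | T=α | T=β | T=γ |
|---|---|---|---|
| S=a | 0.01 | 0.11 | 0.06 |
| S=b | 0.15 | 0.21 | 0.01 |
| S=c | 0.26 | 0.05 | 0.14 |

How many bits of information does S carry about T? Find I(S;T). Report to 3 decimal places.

Marginals: p(S) = (0.1800, 0.3700, 0.4500), p(T) = (0.4200, 0.3700, 0.2100).
I(S;T) = H(S) + H(T) − H(S,T).
H(S) = 1.4944, H(T) = 1.5292, H(S,T) = 2.7286.
I(S;T) = 1.4944 + 1.5292 − 2.7286 = 0.295 bits.

0.295 bits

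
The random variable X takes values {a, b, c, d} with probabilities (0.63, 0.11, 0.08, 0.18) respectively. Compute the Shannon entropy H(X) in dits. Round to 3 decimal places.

H(X) = −Σ p·log₁₀ p.
  −(0.63)·log₁₀(0.63) = 0.1264
  −(0.11)·log₁₀(0.11) = 0.1054
  −(0.08)·log₁₀(0.08) = 0.0878
  −(0.18)·log₁₀(0.18) = 0.1341
Sum: 0.1264 + 0.1054 + 0.0878 + 0.1341 = 0.454 dits.

0.454 dits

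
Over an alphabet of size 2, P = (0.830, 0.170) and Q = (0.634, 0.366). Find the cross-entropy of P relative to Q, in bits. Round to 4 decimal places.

H(P,Q) = −Σ p·log₂ q.
  −0.830·log₂(0.634) = 0.54568
  −0.170·log₂(0.366) = 0.24651
H(P,Q) = 0.7922 bits.

0.7922 bits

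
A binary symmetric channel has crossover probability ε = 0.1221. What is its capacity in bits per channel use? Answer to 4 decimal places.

0.4646 bits

Binary symmetric channel: C = 1 − h₂(ε) where h₂ is the binary entropy function.
h₂(0.1221) = −0.1221·log₂0.1221 − 0.8779·log₂0.8779 = 0.5354.
C = 1 − 0.5354 = 0.4646 bits per channel use.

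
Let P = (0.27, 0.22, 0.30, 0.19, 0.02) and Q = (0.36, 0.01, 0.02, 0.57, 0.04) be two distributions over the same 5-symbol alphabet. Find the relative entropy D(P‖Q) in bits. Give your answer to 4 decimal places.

D(P‖Q) = Σ p·log₂(p/q).
  0.27·log₂(0.27/0.36) = -0.11206
  0.22·log₂(0.22/0.01) = 0.98107
  0.30·log₂(0.30/0.02) = 1.17207
  0.19·log₂(0.19/0.57) = -0.30114
  0.02·log₂(0.02/0.04) = -0.02000
D(P‖Q) = 1.7199 bits.

1.7199 bits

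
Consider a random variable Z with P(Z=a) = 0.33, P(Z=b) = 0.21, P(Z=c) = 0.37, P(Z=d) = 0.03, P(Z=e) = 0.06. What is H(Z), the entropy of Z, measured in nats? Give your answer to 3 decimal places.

1.335 nats

H(Z) = −Σ p·ln p.
  −(0.33)·ln(0.33) = 0.3659
  −(0.21)·ln(0.21) = 0.3277
  −(0.37)·ln(0.37) = 0.3679
  −(0.03)·ln(0.03) = 0.1052
  −(0.06)·ln(0.06) = 0.1688
Sum: 0.3659 + 0.3277 + 0.3679 + 0.1052 + 0.1688 = 1.335 nats.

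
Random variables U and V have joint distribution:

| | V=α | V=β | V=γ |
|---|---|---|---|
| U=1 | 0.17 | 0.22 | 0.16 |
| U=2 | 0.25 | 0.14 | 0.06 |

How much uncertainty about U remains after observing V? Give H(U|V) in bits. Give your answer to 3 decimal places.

Marginals: p(U) = (0.5500, 0.4500), p(V) = (0.4200, 0.3600, 0.2200).
H(U|V) = Σ p(V) · H(U|V=·).
  V=α: p=0.4200, H(U|V=α) = 0.9737
  V=β: p=0.3600, H(U|V=β) = 0.9641
  V=γ: p=0.2200, H(U|V=γ) = 0.8454
Weighted sum = 0.942 bits.

0.942 bits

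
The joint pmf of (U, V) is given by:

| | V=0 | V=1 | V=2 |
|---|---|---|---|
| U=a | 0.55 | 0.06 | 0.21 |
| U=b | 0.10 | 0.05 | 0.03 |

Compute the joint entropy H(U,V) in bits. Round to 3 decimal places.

H(U,V) = −Σ p(x,y)·log₂ p(x,y) over all 6 cells.
  cell (a,0): −0.55·log₂0.55 = 0.4744
  cell (a,1): −0.06·log₂0.06 = 0.2435
  cell (a,2): −0.21·log₂0.21 = 0.4728
  cell (b,0): −0.10·log₂0.10 = 0.3322
  cell (b,1): −0.05·log₂0.05 = 0.2161
  cell (b,2): −0.03·log₂0.03 = 0.1518
Sum = 1.891 bits.

1.891 bits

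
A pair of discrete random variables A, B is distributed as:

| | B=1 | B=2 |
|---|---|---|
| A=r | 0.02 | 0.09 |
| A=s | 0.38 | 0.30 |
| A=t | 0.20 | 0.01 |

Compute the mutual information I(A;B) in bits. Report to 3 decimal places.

0.165 bits

Marginals: p(A) = (0.1100, 0.6800, 0.2100), p(B) = (0.6000, 0.4000).
I(A;B) = H(A) + H(B) − H(A,B).
H(A) = 1.2015, H(B) = 0.9710, H(A,B) = 2.0079.
I(A;B) = 1.2015 + 0.9710 − 2.0079 = 0.165 bits.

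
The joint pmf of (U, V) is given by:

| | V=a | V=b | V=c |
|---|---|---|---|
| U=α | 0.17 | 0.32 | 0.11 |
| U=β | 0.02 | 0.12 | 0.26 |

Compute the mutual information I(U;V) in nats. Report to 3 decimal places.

0.126 nats

Marginals: p(U) = (0.6000, 0.4000), p(V) = (0.1900, 0.4400, 0.3700).
I(U;V) = H(U) + H(V) − H(U,V).
H(U) = 0.6730, H(V) = 1.0446, H(U,V) = 1.5916.
I(U;V) = 0.6730 + 1.0446 − 1.5916 = 0.126 nats.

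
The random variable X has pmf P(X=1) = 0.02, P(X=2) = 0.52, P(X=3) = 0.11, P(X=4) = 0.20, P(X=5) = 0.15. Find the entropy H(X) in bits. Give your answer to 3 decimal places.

1.829 bits

H(X) = −Σ p·log₂ p.
  −(0.02)·log₂(0.02) = 0.1129
  −(0.52)·log₂(0.52) = 0.4906
  −(0.11)·log₂(0.11) = 0.3503
  −(0.20)·log₂(0.20) = 0.4644
  −(0.15)·log₂(0.15) = 0.4105
Sum: 0.1129 + 0.4906 + 0.3503 + 0.4644 + 0.4105 = 1.829 bits.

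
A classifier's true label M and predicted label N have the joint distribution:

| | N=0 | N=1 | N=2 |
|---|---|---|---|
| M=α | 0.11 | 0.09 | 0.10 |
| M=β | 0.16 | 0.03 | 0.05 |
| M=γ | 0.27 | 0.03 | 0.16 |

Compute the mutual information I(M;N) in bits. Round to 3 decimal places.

Marginals: p(M) = (0.3000, 0.2400, 0.4600), p(N) = (0.5400, 0.1500, 0.3100).
I(M;N) = Σ p(x,y)·log₂[p(x,y)/(p(x)p(y))].
  (α,0): 0.11·log₂(0.6790) = -0.0614
  (α,1): 0.09·log₂(2.0000) = 0.0900
  (α,2): 0.10·log₂(1.0753) = 0.0105
  (β,0): 0.16·log₂(1.2346) = 0.0486
  (β,1): 0.03·log₂(0.8333) = -0.0079
  (β,2): 0.05·log₂(0.6720) = -0.0287
  (γ,0): 0.27·log₂(1.0870) = 0.0325
  (γ,1): 0.03·log₂(0.4348) = -0.0360
  (γ,2): 0.16·log₂(1.1220) = 0.0266
Sum = 0.074 bits.

0.074 bits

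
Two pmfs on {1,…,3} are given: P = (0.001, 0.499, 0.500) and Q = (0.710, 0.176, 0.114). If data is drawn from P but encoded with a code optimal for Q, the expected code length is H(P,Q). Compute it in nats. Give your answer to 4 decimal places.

H(P,Q) = −Σ p·ln q.
  −0.001·ln(0.710) = 0.00034
  −0.499·ln(0.176) = 0.86690
  −0.500·ln(0.114) = 1.08578
H(P,Q) = 1.9530 nats.

1.9530 nats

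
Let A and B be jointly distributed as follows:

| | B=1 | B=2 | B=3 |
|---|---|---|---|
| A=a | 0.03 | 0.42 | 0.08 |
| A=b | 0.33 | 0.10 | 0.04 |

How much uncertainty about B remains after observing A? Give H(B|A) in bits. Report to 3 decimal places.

1.017 bits

Marginals: p(A) = (0.5300, 0.4700), p(B) = (0.3600, 0.5200, 0.1200).
H(B|A) = Σ p(A) · H(B|A=·).
  A=a: p=0.5300, H(B|A=a) = 0.9122
  A=b: p=0.4700, H(B|A=b) = 1.1358
Weighted sum = 1.017 bits.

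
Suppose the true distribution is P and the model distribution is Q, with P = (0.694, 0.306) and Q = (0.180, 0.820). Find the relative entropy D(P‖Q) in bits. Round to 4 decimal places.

D(P‖Q) = Σ p·log₂(p/q).
  0.694·log₂(0.694/0.180) = 1.35118
  0.306·log₂(0.306/0.820) = -0.43516
D(P‖Q) = 0.9160 bits.

0.9160 bits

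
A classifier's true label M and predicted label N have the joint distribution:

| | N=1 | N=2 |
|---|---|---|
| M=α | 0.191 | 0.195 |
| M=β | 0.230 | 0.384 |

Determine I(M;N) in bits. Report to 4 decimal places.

Marginals: p(M) = (0.3860, 0.6140), p(N) = (0.4210, 0.5790).
I(M;N) = Σ p(x,y)·log₂[p(x,y)/(p(x)p(y))].
  (α,1): 0.191·log₂(1.1753) = 0.04452
  (α,2): 0.195·log₂(0.8725) = -0.03837
  (β,1): 0.230·log₂(0.8898) = -0.03875
  (β,2): 0.384·log₂(1.0802) = 0.04271
Sum = 0.0101 bits.

0.0101 bits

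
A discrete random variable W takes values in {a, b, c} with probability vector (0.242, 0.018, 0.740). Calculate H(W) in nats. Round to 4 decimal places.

H(W) = −Σ p·ln p.
  −(0.242)·ln(0.242) = 0.34335
  −(0.018)·ln(0.018) = 0.07231
  −(0.740)·ln(0.740) = 0.22282
Sum: 0.34335 + 0.07231 + 0.22282 = 0.6385 nats.

0.6385 nats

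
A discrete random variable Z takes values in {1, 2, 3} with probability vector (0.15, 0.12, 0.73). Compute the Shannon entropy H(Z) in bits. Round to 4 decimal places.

1.1091 bits

H(Z) = −Σ p·log₂ p.
  −(0.15)·log₂(0.15) = 0.41054
  −(0.12)·log₂(0.12) = 0.36707
  −(0.73)·log₂(0.73) = 0.33144
Sum: 0.41054 + 0.36707 + 0.33144 = 1.1091 bits.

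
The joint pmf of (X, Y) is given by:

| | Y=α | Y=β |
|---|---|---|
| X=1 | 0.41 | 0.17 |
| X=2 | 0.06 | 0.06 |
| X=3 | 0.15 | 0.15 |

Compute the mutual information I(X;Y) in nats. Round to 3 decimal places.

Marginals: p(X) = (0.5800, 0.1200, 0.3000), p(Y) = (0.6200, 0.3800).
I(X;Y) = H(X) + H(Y) − H(X,Y).
H(X) = 0.9316, H(Y) = 0.6641, H(X,Y) = 1.5735.
I(X;Y) = 0.9316 + 0.6641 − 1.5735 = 0.022 nats.

0.022 nats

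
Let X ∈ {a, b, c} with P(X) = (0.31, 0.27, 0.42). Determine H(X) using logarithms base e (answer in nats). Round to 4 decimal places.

1.0809 nats

H(X) = −Σ p·ln p.
  −(0.31)·ln(0.31) = 0.36307
  −(0.27)·ln(0.27) = 0.35352
  −(0.42)·ln(0.42) = 0.36435
Sum: 0.36307 + 0.35352 + 0.36435 = 1.0809 nats.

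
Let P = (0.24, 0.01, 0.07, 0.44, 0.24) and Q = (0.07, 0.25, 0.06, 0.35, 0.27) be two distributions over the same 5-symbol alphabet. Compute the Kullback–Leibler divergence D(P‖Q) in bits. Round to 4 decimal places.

D(P‖Q) = Σ p·log₂(p/q).
  0.24·log₂(0.24/0.07) = 0.42663
  0.01·log₂(0.01/0.25) = -0.04644
  0.07·log₂(0.07/0.06) = 0.01557
  0.44·log₂(0.44/0.35) = 0.14527
  0.24·log₂(0.24/0.27) = -0.04078
D(P‖Q) = 0.5002 bits.

0.5002 bits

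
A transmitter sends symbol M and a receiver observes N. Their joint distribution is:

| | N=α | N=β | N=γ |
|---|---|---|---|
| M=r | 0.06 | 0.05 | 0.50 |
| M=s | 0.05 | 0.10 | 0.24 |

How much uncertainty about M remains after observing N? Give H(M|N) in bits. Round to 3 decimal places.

Chain rule: H(M|N) = H(M,N) − H(N).
Marginals: p(M) = (0.6100, 0.3900), p(N) = (0.1100, 0.1500, 0.7400).
H(M,N) = 2.0021 bits; H(N) = 1.0823 bits.
H(M|N) = 2.0021 − 1.0823 = 0.920 bits.

0.920 bits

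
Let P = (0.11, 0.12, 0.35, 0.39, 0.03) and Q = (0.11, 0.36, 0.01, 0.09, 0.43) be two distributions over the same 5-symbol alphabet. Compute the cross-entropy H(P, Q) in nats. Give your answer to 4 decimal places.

H(P,Q) = −Σ p·ln q.
  −0.11·ln(0.11) = 0.24280
  −0.12·ln(0.36) = 0.12260
  −0.35·ln(0.01) = 1.61181
  −0.39·ln(0.09) = 0.93910
  −0.03·ln(0.43) = 0.02532
H(P,Q) = 2.9416 nats.

2.9416 nats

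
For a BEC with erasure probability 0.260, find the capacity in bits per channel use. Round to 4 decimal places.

Binary erasure channel: capacity C = 1 − ε.
C = 1 − 0.260 = 0.7400 bits per channel use.

0.7400 bits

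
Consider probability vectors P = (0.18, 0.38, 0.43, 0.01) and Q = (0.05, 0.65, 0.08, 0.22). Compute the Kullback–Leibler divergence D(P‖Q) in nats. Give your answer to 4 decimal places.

0.7188 nats

D(P‖Q) = Σ p·ln(p/q).
  0.18·ln(0.18/0.05) = 0.23057
  0.38·ln(0.38/0.65) = -0.20398
  0.43·ln(0.43/0.08) = 0.72316
  0.01·ln(0.01/0.22) = -0.03091
D(P‖Q) = 0.7188 nats.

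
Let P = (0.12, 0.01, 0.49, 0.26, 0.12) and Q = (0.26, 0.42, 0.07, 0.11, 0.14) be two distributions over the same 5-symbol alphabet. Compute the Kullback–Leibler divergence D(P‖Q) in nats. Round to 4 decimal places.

D(P‖Q) = Σ p·ln(p/q).
  0.12·ln(0.12/0.26) = -0.09278
  0.01·ln(0.01/0.42) = -0.03738
  0.49·ln(0.49/0.07) = 0.95350
  0.26·ln(0.26/0.11) = 0.22365
  0.12·ln(0.12/0.14) = -0.01850
D(P‖Q) = 1.0285 nats.

1.0285 nats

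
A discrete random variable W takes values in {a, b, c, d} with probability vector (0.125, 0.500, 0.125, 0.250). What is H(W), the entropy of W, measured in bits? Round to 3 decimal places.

H(W) = −Σ p·log₂ p.
  −(0.125)·log₂(0.125) = 0.3750
  −(0.500)·log₂(0.500) = 0.5000
  −(0.125)·log₂(0.125) = 0.3750
  −(0.250)·log₂(0.250) = 0.5000
Sum: 0.3750 + 0.5000 + 0.3750 + 0.5000 = 1.750 bits.

1.750 bits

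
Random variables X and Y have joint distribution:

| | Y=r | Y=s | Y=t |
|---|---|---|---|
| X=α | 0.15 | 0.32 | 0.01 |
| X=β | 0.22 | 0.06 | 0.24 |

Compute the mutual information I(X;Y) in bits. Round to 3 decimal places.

Marginals: p(X) = (0.4800, 0.5200), p(Y) = (0.3700, 0.3800, 0.2500).
I(X;Y) = Σ p(x,y)·log₂[p(x,y)/(p(x)p(y))].
  (α,r): 0.15·log₂(0.8446) = -0.0366
  (α,s): 0.32·log₂(1.7544) = 0.2595
  (α,t): 0.01·log₂(0.0833) = -0.0358
  (β,r): 0.22·log₂(1.1435) = 0.0425
  (β,s): 0.06·log₂(0.3036) = -0.1032
  (β,t): 0.24·log₂(1.8462) = 0.2123
Sum = 0.339 bits.

0.339 bits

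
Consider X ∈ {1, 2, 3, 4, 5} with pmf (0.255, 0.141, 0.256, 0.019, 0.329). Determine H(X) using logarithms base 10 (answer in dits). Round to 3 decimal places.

H(X) = −Σ p·log₁₀ p.
  −(0.255)·log₁₀(0.255) = 0.1513
  −(0.141)·log₁₀(0.141) = 0.1200
  −(0.256)·log₁₀(0.256) = 0.1515
  −(0.019)·log₁₀(0.019) = 0.0327
  −(0.329)·log₁₀(0.329) = 0.1588
Sum: 0.1513 + 0.1200 + 0.1515 + 0.0327 + 0.1588 = 0.614 dits.

0.614 dits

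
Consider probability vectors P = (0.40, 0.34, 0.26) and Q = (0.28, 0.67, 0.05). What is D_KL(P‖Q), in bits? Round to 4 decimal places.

D(P‖Q) = Σ p·log₂(p/q).
  0.40·log₂(0.40/0.28) = 0.20583
  0.34·log₂(0.34/0.67) = -0.33273
  0.26·log₂(0.26/0.05) = 0.61841
D(P‖Q) = 0.4915 bits.

0.4915 bits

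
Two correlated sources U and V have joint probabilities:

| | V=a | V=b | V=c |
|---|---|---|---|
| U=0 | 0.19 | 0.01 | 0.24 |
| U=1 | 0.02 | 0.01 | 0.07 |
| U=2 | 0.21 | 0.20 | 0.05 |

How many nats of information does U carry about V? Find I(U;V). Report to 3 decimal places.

0.200 nats

Marginals: p(U) = (0.4400, 0.1000, 0.4600), p(V) = (0.4200, 0.2200, 0.3600).
I(U;V) = Σ p(x,y)·ln[p(x,y)/(p(x)p(y))].
  (0,a): 0.19·ln(1.0281) = 0.0053
  (0,b): 0.01·ln(0.1033) = -0.0227
  (0,c): 0.24·ln(1.5152) = 0.0997
  (1,a): 0.02·ln(0.4762) = -0.0148
  (1,b): 0.01·ln(0.4545) = -0.0079
  (1,c): 0.07·ln(1.9444) = 0.0465
  (2,a): 0.21·ln(1.0870) = 0.0175
  (2,b): 0.20·ln(1.9763) = 0.1362
  (2,c): 0.05·ln(0.3019) = -0.0599
Sum = 0.200 nats.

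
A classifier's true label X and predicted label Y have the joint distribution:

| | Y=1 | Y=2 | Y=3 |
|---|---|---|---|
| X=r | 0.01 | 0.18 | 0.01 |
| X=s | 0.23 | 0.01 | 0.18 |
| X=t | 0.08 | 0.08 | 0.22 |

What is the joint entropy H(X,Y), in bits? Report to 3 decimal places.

2.641 bits

H(X,Y) = −Σ p(x,y)·log₂ p(x,y) over all 9 cells.
  cell (r,1): −0.01·log₂0.01 = 0.0664
  cell (r,2): −0.18·log₂0.18 = 0.4453
  cell (r,3): −0.01·log₂0.01 = 0.0664
  cell (s,1): −0.23·log₂0.23 = 0.4877
  cell (s,2): −0.01·log₂0.01 = 0.0664
  cell (s,3): −0.18·log₂0.18 = 0.4453
  cell (t,1): −0.08·log₂0.08 = 0.2915
  cell (t,2): −0.08·log₂0.08 = 0.2915
  cell (t,3): −0.22·log₂0.22 = 0.4806
Sum = 2.641 bits.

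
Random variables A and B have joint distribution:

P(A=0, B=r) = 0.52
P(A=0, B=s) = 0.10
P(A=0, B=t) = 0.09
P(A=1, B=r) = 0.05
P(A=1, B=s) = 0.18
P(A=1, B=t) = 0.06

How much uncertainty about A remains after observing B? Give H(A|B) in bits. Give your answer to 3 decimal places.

0.653 bits

Marginals: p(A) = (0.7100, 0.2900), p(B) = (0.5700, 0.2800, 0.1500).
H(A|B) = Σ p(B) · H(A|B=·).
  B=r: p=0.5700, H(A|B=r) = 0.4288
  B=s: p=0.2800, H(A|B=s) = 0.9403
  B=t: p=0.1500, H(A|B=t) = 0.9710
Weighted sum = 0.653 bits.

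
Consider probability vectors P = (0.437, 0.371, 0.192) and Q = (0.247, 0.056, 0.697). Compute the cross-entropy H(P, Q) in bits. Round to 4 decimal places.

H(P,Q) = −Σ p·log₂ q.
  −0.437·log₂(0.247) = 0.88161
  −0.371·log₂(0.056) = 1.54278
  −0.192·log₂(0.697) = 0.09999
H(P,Q) = 2.5244 bits.

2.5244 bits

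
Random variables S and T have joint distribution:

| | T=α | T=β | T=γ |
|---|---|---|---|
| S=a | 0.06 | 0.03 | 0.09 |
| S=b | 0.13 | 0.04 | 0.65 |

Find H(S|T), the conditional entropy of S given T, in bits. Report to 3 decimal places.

Chain rule: H(S|T) = H(S,T) − H(T).
Marginals: p(S) = (0.1800, 0.8200), p(T) = (0.1900, 0.0700, 0.7400).
H(S,T) = 1.6803 bits; H(T) = 1.0452 bits.
H(S|T) = 1.6803 − 1.0452 = 0.635 bits.

0.635 bits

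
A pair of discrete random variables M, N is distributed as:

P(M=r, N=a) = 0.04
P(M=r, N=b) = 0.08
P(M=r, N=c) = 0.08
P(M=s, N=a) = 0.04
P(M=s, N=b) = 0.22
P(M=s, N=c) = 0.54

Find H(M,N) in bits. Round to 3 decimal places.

1.915 bits

H(M,N) = −Σ p(x,y)·log₂ p(x,y) over all 6 cells.
  cell (r,a): −0.04·log₂0.04 = 0.1858
  cell (r,b): −0.08·log₂0.08 = 0.2915
  cell (r,c): −0.08·log₂0.08 = 0.2915
  cell (s,a): −0.04·log₂0.04 = 0.1858
  cell (s,b): −0.22·log₂0.22 = 0.4806
  cell (s,c): −0.54·log₂0.54 = 0.4800
Sum = 1.915 bits.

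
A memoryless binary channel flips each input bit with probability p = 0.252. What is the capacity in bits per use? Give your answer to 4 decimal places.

0.1856 bits

Binary symmetric channel: C = 1 − h₂(ε) where h₂ is the binary entropy function.
h₂(0.252) = −0.252·log₂0.252 − 0.748·log₂0.748 = 0.8144.
C = 1 − 0.8144 = 0.1856 bits per channel use.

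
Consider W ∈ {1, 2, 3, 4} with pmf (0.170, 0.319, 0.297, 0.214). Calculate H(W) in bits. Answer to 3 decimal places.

1.957 bits

H(W) = −Σ p·log₂ p.
  −(0.170)·log₂(0.170) = 0.4346
  −(0.319)·log₂(0.319) = 0.5258
  −(0.297)·log₂(0.297) = 0.5202
  −(0.214)·log₂(0.214) = 0.4760
Sum: 0.4346 + 0.5258 + 0.5202 + 0.4760 = 1.957 bits.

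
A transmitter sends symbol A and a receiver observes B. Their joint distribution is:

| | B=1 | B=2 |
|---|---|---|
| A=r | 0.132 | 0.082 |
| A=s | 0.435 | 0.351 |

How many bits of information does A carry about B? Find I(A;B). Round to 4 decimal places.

0.0020 bits

Marginals: p(A) = (0.2140, 0.7860), p(B) = (0.5670, 0.4330).
I(A;B) = H(A) + H(B) − H(A,B).
H(A) = 0.7491, H(B) = 0.9870, H(A,B) = 1.7341.
I(A;B) = 0.7491 + 0.9870 − 1.7341 = 0.0020 bits.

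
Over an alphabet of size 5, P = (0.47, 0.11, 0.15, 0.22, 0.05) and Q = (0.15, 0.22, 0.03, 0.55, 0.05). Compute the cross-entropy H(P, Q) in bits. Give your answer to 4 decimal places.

2.6913 bits

H(P,Q) = −Σ p·log₂ q.
  −0.47·log₂(0.15) = 1.28637
  −0.11·log₂(0.22) = 0.24029
  −0.15·log₂(0.03) = 0.75883
  −0.22·log₂(0.55) = 0.18975
  −0.05·log₂(0.05) = 0.21610
H(P,Q) = 2.6913 bits.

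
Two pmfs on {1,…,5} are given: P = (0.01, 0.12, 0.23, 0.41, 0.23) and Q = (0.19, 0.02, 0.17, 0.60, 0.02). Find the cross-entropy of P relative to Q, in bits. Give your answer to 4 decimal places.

H(P,Q) = −Σ p·log₂ q.
  −0.01·log₂(0.19) = 0.02396
  −0.12·log₂(0.02) = 0.67726
  −0.23·log₂(0.17) = 0.58797
  −0.41·log₂(0.60) = 0.30216
  −0.23·log₂(0.02) = 1.29809
H(P,Q) = 2.8894 bits.

2.8894 bits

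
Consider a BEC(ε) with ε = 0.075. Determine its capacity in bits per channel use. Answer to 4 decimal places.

0.9250 bits

Binary erasure channel: capacity C = 1 − ε.
C = 1 − 0.075 = 0.9250 bits per channel use.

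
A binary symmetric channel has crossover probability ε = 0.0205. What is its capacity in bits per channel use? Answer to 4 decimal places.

Binary symmetric channel: C = 1 − h₂(ε) where h₂ is the binary entropy function.
h₂(0.0205) = −0.0205·log₂0.0205 − 0.9795·log₂0.9795 = 0.1442.
C = 1 − 0.1442 = 0.8558 bits per channel use.

0.8558 bits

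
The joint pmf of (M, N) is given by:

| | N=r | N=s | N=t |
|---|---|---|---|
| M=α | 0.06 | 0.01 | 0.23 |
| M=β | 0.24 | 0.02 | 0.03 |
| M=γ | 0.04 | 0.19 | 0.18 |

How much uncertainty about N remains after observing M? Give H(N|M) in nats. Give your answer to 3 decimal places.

0.746 nats

Chain rule: H(N|M) = H(M,N) − H(M).
Marginals: p(M) = (0.3000, 0.2900, 0.4100), p(N) = (0.3400, 0.2200, 0.4400).
H(M,N) = 1.8318 nats; H(M) = 1.0857 nats.
H(N|M) = 1.8318 − 1.0857 = 0.746 nats.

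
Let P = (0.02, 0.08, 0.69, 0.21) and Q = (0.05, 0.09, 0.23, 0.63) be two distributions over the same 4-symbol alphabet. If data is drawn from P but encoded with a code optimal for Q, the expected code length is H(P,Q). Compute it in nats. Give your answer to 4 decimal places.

H(P,Q) = −Σ p·ln q.
  −0.02·ln(0.05) = 0.05991
  −0.08·ln(0.09) = 0.19264
  −0.69·ln(0.23) = 1.01408
  −0.21·ln(0.63) = 0.09703
H(P,Q) = 1.3637 nats.

1.3637 nats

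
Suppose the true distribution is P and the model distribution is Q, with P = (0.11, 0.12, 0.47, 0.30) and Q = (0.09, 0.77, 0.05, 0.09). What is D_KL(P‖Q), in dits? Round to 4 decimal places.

0.5269 dits

D(P‖Q) = Σ p·log₁₀(p/q).
  0.11·log₁₀(0.11/0.09) = 0.00959
  0.12·log₁₀(0.12/0.77) = -0.09688
  0.47·log₁₀(0.47/0.05) = 0.45737
  0.30·log₁₀(0.30/0.09) = 0.15686
D(P‖Q) = 0.5269 dits.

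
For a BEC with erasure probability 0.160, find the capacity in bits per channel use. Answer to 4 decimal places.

0.8400 bits

Binary erasure channel: capacity C = 1 − ε.
C = 1 − 0.160 = 0.8400 bits per channel use.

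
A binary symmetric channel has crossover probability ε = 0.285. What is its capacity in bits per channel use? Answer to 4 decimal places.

0.1378 bits

Binary symmetric channel: C = 1 − h₂(ε) where h₂ is the binary entropy function.
h₂(0.285) = −0.285·log₂0.285 − 0.715·log₂0.715 = 0.8622.
C = 1 − 0.8622 = 0.1378 bits per channel use.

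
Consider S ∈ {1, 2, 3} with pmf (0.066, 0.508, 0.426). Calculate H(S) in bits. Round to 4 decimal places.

1.2796 bits

H(S) = −Σ p·log₂ p.
  −(0.066)·log₂(0.066) = 0.25881
  −(0.508)·log₂(0.508) = 0.49637
  −(0.426)·log₂(0.426) = 0.52444
Sum: 0.25881 + 0.49637 + 0.52444 = 1.2796 bits.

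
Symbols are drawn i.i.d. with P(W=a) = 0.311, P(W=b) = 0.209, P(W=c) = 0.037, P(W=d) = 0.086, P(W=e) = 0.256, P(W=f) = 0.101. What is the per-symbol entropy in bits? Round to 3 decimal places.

H(W) = −Σ p·log₂ p.
  −(0.311)·log₂(0.311) = 0.5240
  −(0.209)·log₂(0.209) = 0.4720
  −(0.037)·log₂(0.037) = 0.1760
  −(0.086)·log₂(0.086) = 0.3044
  −(0.256)·log₂(0.256) = 0.5032
  −(0.101)·log₂(0.101) = 0.3341
Sum: 0.5240 + 0.4720 + 0.1760 + 0.3044 + 0.5032 + 0.3341 = 2.314 bits.

2.314 bits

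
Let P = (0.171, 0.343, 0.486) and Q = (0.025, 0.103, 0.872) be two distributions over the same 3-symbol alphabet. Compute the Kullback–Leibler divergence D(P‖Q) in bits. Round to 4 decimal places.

D(P‖Q) = Σ p·log₂(p/q).
  0.171·log₂(0.171/0.025) = 0.47435
  0.343·log₂(0.343/0.103) = 0.59530
  0.486·log₂(0.486/0.872) = -0.40988
D(P‖Q) = 0.6598 bits.

0.6598 bits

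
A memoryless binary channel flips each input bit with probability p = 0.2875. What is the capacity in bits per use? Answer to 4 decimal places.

0.1345 bits

Binary symmetric channel: C = 1 − h₂(ε) where h₂ is the binary entropy function.
h₂(0.2875) = −0.2875·log₂0.2875 − 0.7125·log₂0.7125 = 0.8655.
C = 1 − 0.8655 = 0.1345 bits per channel use.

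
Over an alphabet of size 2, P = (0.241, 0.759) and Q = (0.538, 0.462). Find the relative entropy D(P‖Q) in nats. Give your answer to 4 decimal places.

0.1833 nats

D(P‖Q) = Σ p·ln(p/q).
  0.241·ln(0.241/0.538) = -0.19354
  0.759·ln(0.759/0.462) = 0.37680
D(P‖Q) = 0.1833 nats.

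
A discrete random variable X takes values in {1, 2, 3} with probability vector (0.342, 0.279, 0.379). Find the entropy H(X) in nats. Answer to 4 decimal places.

1.0908 nats

H(X) = −Σ p·ln p.
  −(0.342)·ln(0.342) = 0.36695
  −(0.279)·ln(0.279) = 0.35616
  −(0.379)·ln(0.379) = 0.36771
Sum: 0.36695 + 0.35616 + 0.36771 = 1.0908 nats.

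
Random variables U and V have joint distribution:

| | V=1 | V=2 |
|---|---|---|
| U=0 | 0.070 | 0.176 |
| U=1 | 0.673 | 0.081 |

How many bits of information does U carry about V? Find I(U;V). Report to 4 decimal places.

0.2392 bits

Marginals: p(U) = (0.2460, 0.7540), p(V) = (0.7430, 0.2570).
I(U;V) = Σ p(x,y)·log₂[p(x,y)/(p(x)p(y))].
  (0,1): 0.070·log₂(0.3830) = -0.09693
  (0,2): 0.176·log₂(2.7838) = 0.25997
  (1,1): 0.673·log₂(1.2013) = 0.17808
  (1,2): 0.081·log₂(0.4180) = -0.10193
Sum = 0.2392 bits.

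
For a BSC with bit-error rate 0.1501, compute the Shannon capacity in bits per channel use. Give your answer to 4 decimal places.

0.3899 bits

Binary symmetric channel: C = 1 − h₂(ε) where h₂ is the binary entropy function.
h₂(0.1501) = −0.1501·log₂0.1501 − 0.8499·log₂0.8499 = 0.6101.
C = 1 − 0.6101 = 0.3899 bits per channel use.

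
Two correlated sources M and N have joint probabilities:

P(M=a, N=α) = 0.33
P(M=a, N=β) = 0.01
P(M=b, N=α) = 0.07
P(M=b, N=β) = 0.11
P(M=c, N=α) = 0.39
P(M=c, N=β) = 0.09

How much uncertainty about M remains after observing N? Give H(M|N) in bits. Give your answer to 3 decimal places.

1.314 bits

Marginals: p(M) = (0.3400, 0.1800, 0.4800), p(N) = (0.7900, 0.2100).
H(M|N) = Σ p(N) · H(M|N=·).
  N=α: p=0.7900, H(M|N=α) = 1.3386
  N=β: p=0.2100, H(M|N=β) = 1.2217
Weighted sum = 1.314 bits.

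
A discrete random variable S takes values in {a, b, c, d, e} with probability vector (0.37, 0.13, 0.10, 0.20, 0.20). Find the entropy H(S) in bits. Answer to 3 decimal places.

2.174 bits

H(S) = −Σ p·log₂ p.
  −(0.37)·log₂(0.37) = 0.5307
  −(0.13)·log₂(0.13) = 0.3826
  −(0.10)·log₂(0.10) = 0.3322
  −(0.20)·log₂(0.20) = 0.4644
  −(0.20)·log₂(0.20) = 0.4644
Sum: 0.5307 + 0.3826 + 0.3322 + 0.4644 + 0.4644 = 2.174 bits.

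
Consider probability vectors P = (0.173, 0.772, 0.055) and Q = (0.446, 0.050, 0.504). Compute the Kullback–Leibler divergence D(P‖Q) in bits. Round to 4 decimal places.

D(P‖Q) = Σ p·log₂(p/q).
  0.173·log₂(0.173/0.446) = -0.23636
  0.772·log₂(0.772/0.050) = 3.04832
  0.055·log₂(0.055/0.504) = -0.17578
D(P‖Q) = 2.6362 bits.

2.6362 bits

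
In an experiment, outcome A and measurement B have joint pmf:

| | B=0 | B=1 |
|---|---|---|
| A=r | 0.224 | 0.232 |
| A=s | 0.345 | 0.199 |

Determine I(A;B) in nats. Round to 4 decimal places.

0.0104 nats

Marginals: p(A) = (0.4560, 0.5440), p(B) = (0.5690, 0.4310).
I(A;B) = Σ p(x,y)·ln[p(x,y)/(p(x)p(y))].
  (r,0): 0.224·ln(0.8633) = -0.03292
  (r,1): 0.232·ln(1.1804) = 0.03849
  (s,0): 0.345·ln(1.1146) = 0.03742
  (s,1): 0.199·ln(0.8487) = -0.03264
Sum = 0.0104 nats.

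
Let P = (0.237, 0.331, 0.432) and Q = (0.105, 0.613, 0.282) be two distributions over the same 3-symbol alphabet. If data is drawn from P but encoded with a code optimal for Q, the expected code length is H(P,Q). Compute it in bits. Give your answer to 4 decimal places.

1.7932 bits

H(P,Q) = −Σ p·log₂ q.
  −0.237·log₂(0.105) = 0.77061
  −0.331·log₂(0.613) = 0.23370
  −0.432·log₂(0.282) = 0.78893
H(P,Q) = 1.7932 bits.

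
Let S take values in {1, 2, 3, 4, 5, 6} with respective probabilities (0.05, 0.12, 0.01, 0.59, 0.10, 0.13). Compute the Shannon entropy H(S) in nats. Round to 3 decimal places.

1.257 nats

H(S) = −Σ p·ln p.
  −(0.05)·ln(0.05) = 0.1498
  −(0.12)·ln(0.12) = 0.2544
  −(0.01)·ln(0.01) = 0.0461
  −(0.59)·ln(0.59) = 0.3113
  −(0.10)·ln(0.10) = 0.2303
  −(0.13)·ln(0.13) = 0.2652
Sum: 0.1498 + 0.2544 + 0.0461 + 0.3113 + 0.2303 + 0.2652 = 1.257 nats.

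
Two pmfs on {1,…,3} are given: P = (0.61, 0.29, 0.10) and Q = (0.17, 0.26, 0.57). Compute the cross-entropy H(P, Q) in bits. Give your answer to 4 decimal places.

2.2041 bits

H(P,Q) = −Σ p·log₂ q.
  −0.61·log₂(0.17) = 1.55940
  −0.29·log₂(0.26) = 0.56359
  −0.10·log₂(0.57) = 0.08110
H(P,Q) = 2.2041 bits.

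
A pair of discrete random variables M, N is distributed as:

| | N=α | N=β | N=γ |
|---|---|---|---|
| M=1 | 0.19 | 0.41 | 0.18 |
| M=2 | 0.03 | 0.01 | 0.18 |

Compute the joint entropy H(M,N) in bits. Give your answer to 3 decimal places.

2.091 bits

H(M,N) = −Σ p(x,y)·log₂ p(x,y) over all 6 cells.
  cell (1,α): −0.19·log₂0.19 = 0.4552
  cell (1,β): −0.41·log₂0.41 = 0.5274
  cell (1,γ): −0.18·log₂0.18 = 0.4453
  cell (2,α): −0.03·log₂0.03 = 0.1518
  cell (2,β): −0.01·log₂0.01 = 0.0664
  cell (2,γ): −0.18·log₂0.18 = 0.4453
Sum = 2.091 bits.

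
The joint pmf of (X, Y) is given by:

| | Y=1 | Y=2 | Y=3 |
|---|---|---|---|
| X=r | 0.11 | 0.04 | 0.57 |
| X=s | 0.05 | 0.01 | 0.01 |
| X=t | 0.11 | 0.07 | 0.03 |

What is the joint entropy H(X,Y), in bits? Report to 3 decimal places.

2.118 bits

H(X,Y) = −Σ p(x,y)·log₂ p(x,y) over all 9 cells.
  cell (r,1): −0.11·log₂0.11 = 0.3503
  cell (r,2): −0.04·log₂0.04 = 0.1858
  cell (r,3): −0.57·log₂0.57 = 0.4623
  cell (s,1): −0.05·log₂0.05 = 0.2161
  cell (s,2): −0.01·log₂0.01 = 0.0664
  cell (s,3): −0.01·log₂0.01 = 0.0664
  cell (t,1): −0.11·log₂0.11 = 0.3503
  cell (t,2): −0.07·log₂0.07 = 0.2686
  cell (t,3): −0.03·log₂0.03 = 0.1518
Sum = 2.118 bits.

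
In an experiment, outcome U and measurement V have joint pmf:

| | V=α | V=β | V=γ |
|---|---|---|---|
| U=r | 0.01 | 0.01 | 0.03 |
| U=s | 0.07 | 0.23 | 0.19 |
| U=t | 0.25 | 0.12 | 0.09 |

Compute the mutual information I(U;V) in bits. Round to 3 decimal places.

0.142 bits

Marginals: p(U) = (0.0500, 0.4900, 0.4600), p(V) = (0.3300, 0.3600, 0.3100).
I(U;V) = Σ p(x,y)·log₂[p(x,y)/(p(x)p(y))].
  (r,α): 0.01·log₂(0.6061) = -0.0072
  (r,β): 0.01·log₂(0.5556) = -0.0085
  (r,γ): 0.03·log₂(1.9355) = 0.0286
  (s,α): 0.07·log₂(0.4329) = -0.0846
  (s,β): 0.23·log₂(1.3039) = 0.0880
  (s,γ): 0.19·log₂(1.2508) = 0.0613
  (t,α): 0.25·log₂(1.6469) = 0.1799
  (t,β): 0.12·log₂(0.7246) = -0.0558
  (t,γ): 0.09·log₂(0.6311) = -0.0598
Sum = 0.142 bits.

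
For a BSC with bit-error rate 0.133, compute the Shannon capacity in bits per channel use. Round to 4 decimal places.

0.4344 bits

Binary symmetric channel: C = 1 − h₂(ε) where h₂ is the binary entropy function.
h₂(0.133) = −0.133·log₂0.133 − 0.867·log₂0.867 = 0.5656.
C = 1 − 0.5656 = 0.4344 bits per channel use.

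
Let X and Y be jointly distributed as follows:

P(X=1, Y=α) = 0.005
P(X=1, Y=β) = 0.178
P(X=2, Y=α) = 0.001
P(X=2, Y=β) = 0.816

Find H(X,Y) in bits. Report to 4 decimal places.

H(X,Y) = −Σ p(x,y)·log₂ p(x,y) over all 4 cells.
  cell (1,α): −0.005·log₂0.005 = 0.03822
  cell (1,β): −0.178·log₂0.178 = 0.44323
  cell (2,α): −0.001·log₂0.001 = 0.00997
  cell (2,β): −0.816·log₂0.816 = 0.23938
Sum = 0.7308 bits.

0.7308 bits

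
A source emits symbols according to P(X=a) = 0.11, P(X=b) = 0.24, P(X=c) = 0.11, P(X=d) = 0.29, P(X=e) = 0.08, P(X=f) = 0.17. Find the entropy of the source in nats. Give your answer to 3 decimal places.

1.690 nats

H(X) = −Σ p·ln p.
  −(0.11)·ln(0.11) = 0.2428
  −(0.24)·ln(0.24) = 0.3425
  −(0.11)·ln(0.11) = 0.2428
  −(0.29)·ln(0.29) = 0.3590
  −(0.08)·ln(0.08) = 0.2021
  −(0.17)·ln(0.17) = 0.3012
Sum: 0.2428 + 0.3425 + 0.2428 + 0.3590 + 0.2021 + 0.3012 = 1.690 nats.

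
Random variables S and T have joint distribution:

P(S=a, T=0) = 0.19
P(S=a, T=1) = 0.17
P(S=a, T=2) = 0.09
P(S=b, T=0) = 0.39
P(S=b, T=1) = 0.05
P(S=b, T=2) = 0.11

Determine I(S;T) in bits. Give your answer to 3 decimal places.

0.095 bits

Marginals: p(S) = (0.4500, 0.5500), p(T) = (0.5800, 0.2200, 0.2000).
I(S;T) = Σ p(x,y)·log₂[p(x,y)/(p(x)p(y))].
  (a,0): 0.19·log₂(0.7280) = -0.0870
  (a,1): 0.17·log₂(1.7172) = 0.1326
  (a,2): 0.09·log₂(1.0000) = 0.0000
  (b,0): 0.39·log₂(1.2226) = 0.1131
  (b,1): 0.05·log₂(0.4132) = -0.0638
  (b,2): 0.11·log₂(1.0000) = 0.0000
Sum = 0.095 bits.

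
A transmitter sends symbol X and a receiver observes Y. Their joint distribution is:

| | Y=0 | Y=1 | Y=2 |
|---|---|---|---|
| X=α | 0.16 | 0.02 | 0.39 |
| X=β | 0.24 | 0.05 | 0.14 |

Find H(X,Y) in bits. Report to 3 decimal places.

H(X,Y) = −Σ p(x,y)·log₂ p(x,y) over all 6 cells.
  cell (α,0): −0.16·log₂0.16 = 0.4230
  cell (α,1): −0.02·log₂0.02 = 0.1129
  cell (α,2): −0.39·log₂0.39 = 0.5298
  cell (β,0): −0.24·log₂0.24 = 0.4941
  cell (β,1): −0.05·log₂0.05 = 0.2161
  cell (β,2): −0.14·log₂0.14 = 0.3971
Sum = 2.173 bits.

2.173 bits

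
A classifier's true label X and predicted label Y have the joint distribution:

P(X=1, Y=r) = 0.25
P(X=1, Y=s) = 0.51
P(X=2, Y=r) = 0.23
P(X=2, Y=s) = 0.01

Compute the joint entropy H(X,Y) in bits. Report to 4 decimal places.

H(X,Y) = −Σ p(x,y)·log₂ p(x,y) over all 4 cells.
  cell (1,r): −0.25·log₂0.25 = 0.50000
  cell (1,s): −0.51·log₂0.51 = 0.49543
  cell (2,r): −0.23·log₂0.23 = 0.48767
  cell (2,s): −0.01·log₂0.01 = 0.06644
Sum = 1.5495 bits.

1.5495 bits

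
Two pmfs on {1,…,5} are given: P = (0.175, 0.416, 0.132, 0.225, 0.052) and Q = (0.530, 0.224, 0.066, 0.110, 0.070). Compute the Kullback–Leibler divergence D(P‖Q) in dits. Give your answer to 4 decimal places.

0.1306 dits

D(P‖Q) = Σ p·log₁₀(p/q).
  0.175·log₁₀(0.175/0.530) = -0.08422
  0.416·log₁₀(0.416/0.224) = 0.11184
  0.132·log₁₀(0.132/0.066) = 0.03974
  0.225·log₁₀(0.225/0.110) = 0.06993
  0.052·log₁₀(0.052/0.070) = -0.00671
D(P‖Q) = 0.1306 dits.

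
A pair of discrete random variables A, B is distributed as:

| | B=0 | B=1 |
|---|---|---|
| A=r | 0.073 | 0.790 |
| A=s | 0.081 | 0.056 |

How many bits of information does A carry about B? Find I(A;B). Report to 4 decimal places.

0.1252 bits

Marginals: p(A) = (0.8630, 0.1370), p(B) = (0.1540, 0.8460).
I(A;B) = Σ p(x,y)·log₂[p(x,y)/(p(x)p(y))].
  (r,0): 0.073·log₂(0.5493) = -0.06310
  (r,1): 0.790·log₂(1.0820) = 0.08987
  (s,0): 0.081·log₂(3.8392) = 0.15721
  (s,1): 0.056·log₂(0.4832) = -0.05877
Sum = 0.1252 bits.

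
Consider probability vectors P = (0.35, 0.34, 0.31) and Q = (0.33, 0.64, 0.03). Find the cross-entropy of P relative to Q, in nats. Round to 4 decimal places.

1.6268 nats

H(P,Q) = −Σ p·ln q.
  −0.35·ln(0.33) = 0.38803
  −0.34·ln(0.64) = 0.15174
  −0.31·ln(0.03) = 1.08703
H(P,Q) = 1.6268 nats.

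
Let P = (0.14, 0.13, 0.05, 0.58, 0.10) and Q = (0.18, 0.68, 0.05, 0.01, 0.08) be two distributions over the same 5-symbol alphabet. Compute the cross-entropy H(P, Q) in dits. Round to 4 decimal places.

H(P,Q) = −Σ p·log₁₀ q.
  −0.14·log₁₀(0.18) = 0.10426
  −0.13·log₁₀(0.68) = 0.02177
  −0.05·log₁₀(0.05) = 0.06505
  −0.58·log₁₀(0.01) = 1.16000
  −0.10·log₁₀(0.08) = 0.10969
H(P,Q) = 1.4608 dits.

1.4608 dits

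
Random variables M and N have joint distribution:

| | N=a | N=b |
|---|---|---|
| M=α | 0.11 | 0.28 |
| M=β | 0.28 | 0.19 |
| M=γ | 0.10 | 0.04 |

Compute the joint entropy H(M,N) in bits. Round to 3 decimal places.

2.352 bits

H(M,N) = −Σ p(x,y)·log₂ p(x,y) over all 6 cells.
  cell (α,a): −0.11·log₂0.11 = 0.3503
  cell (α,b): −0.28·log₂0.28 = 0.5142
  cell (β,a): −0.28·log₂0.28 = 0.5142
  cell (β,b): −0.19·log₂0.19 = 0.4552
  cell (γ,a): −0.10·log₂0.10 = 0.3322
  cell (γ,b): −0.04·log₂0.04 = 0.1858
Sum = 2.352 bits.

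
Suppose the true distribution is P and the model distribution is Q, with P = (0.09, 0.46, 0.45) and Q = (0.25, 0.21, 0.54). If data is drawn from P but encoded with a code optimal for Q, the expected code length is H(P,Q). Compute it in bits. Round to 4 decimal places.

1.6157 bits

H(P,Q) = −Σ p·log₂ q.
  −0.09·log₂(0.25) = 0.18000
  −0.46·log₂(0.21) = 1.03571
  −0.45·log₂(0.54) = 0.40004
H(P,Q) = 1.6157 bits.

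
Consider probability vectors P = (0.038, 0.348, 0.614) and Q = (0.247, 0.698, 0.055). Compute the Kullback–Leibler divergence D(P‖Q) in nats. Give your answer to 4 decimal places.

D(P‖Q) = Σ p·ln(p/q).
  0.038·ln(0.038/0.247) = -0.07113
  0.348·ln(0.348/0.698) = -0.24221
  0.614·ln(0.614/0.055) = 1.48137
D(P‖Q) = 1.1680 nats.

1.1680 nats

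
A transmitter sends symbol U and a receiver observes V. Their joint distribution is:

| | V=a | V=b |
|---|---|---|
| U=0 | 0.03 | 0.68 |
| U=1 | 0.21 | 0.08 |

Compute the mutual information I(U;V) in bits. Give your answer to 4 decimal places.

Marginals: p(U) = (0.7100, 0.2900), p(V) = (0.2400, 0.7600).
I(U;V) = H(U) + H(V) − H(U,V).
H(U) = 0.8687, H(V) = 0.7950, H(U,V) = 1.2944.
I(U;V) = 0.8687 + 0.7950 − 1.2944 = 0.3693 bits.

0.3693 bits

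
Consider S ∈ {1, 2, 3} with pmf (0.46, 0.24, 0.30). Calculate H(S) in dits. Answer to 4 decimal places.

0.4607 dits

H(S) = −Σ p·log₁₀ p.
  −(0.46)·log₁₀(0.46) = 0.15513
  −(0.24)·log₁₀(0.24) = 0.14875
  −(0.30)·log₁₀(0.30) = 0.15686
Sum: 0.15513 + 0.14875 + 0.15686 = 0.4607 dits.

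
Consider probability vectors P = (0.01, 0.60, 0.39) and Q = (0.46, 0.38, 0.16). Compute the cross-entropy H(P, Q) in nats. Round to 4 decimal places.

1.3030 nats

H(P,Q) = −Σ p·ln q.
  −0.01·ln(0.46) = 0.00777
  −0.60·ln(0.38) = 0.58055
  −0.39·ln(0.16) = 0.71471
H(P,Q) = 1.3030 nats.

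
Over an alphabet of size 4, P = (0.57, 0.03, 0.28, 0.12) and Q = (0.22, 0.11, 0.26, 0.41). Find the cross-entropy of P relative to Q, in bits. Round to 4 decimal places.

2.0392 bits

H(P,Q) = −Σ p·log₂ q.
  −0.57·log₂(0.22) = 1.24512
  −0.03·log₂(0.11) = 0.09553
  −0.28·log₂(0.26) = 0.54416
  −0.12·log₂(0.41) = 0.15436
H(P,Q) = 2.0392 bits.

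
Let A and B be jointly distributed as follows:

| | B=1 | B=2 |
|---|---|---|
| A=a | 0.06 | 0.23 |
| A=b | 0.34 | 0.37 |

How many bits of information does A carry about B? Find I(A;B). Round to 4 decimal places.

0.0486 bits

Marginals: p(A) = (0.2900, 0.7100), p(B) = (0.4000, 0.6000).
I(A;B) = Σ p(x,y)·log₂[p(x,y)/(p(x)p(y))].
  (a,1): 0.06·log₂(0.5172) = -0.05707
  (a,2): 0.23·log₂(1.3218) = 0.09259
  (b,1): 0.34·log₂(1.1972) = 0.08828
  (b,2): 0.37·log₂(0.8685) = -0.07523
Sum = 0.0486 bits.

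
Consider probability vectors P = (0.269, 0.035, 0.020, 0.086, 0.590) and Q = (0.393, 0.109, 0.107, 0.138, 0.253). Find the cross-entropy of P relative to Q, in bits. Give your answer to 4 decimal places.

1.9544 bits

H(P,Q) = −Σ p·log₂ q.
  −0.269·log₂(0.393) = 0.36245
  −0.035·log₂(0.109) = 0.11192
  −0.020·log₂(0.107) = 0.06449
  −0.086·log₂(0.138) = 0.24572
  −0.590·log₂(0.253) = 1.16985
H(P,Q) = 1.9544 bits.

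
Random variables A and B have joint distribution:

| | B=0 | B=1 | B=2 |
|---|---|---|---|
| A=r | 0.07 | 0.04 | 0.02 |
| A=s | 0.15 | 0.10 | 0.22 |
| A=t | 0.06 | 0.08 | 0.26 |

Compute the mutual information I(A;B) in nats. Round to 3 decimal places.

Marginals: p(A) = (0.1300, 0.4700, 0.4000), p(B) = (0.2800, 0.2200, 0.5000).
I(A;B) = Σ p(x,y)·ln[p(x,y)/(p(x)p(y))].
  (r,0): 0.07·ln(1.9231) = 0.0458
  (r,1): 0.04·ln(1.3986) = 0.0134
  (r,2): 0.02·ln(0.3077) = -0.0236
  (s,0): 0.15·ln(1.1398) = 0.0196
  (s,1): 0.10·ln(0.9671) = -0.0033
  (s,2): 0.22·ln(0.9362) = -0.0145
  (t,0): 0.06·ln(0.5357) = -0.0374
  (t,1): 0.08·ln(0.9091) = -0.0076
  (t,2): 0.26·ln(1.3000) = 0.0682
Sum = 0.061 nats.

0.061 nats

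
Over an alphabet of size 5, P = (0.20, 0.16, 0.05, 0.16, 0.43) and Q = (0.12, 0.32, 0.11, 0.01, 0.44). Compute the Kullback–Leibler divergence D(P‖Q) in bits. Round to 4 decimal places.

D(P‖Q) = Σ p·log₂(p/q).
  0.20·log₂(0.20/0.12) = 0.14739
  0.16·log₂(0.16/0.32) = -0.16000
  0.05·log₂(0.05/0.11) = -0.05688
  0.16·log₂(0.16/0.01) = 0.64000
  0.43·log₂(0.43/0.44) = -0.01426
D(P‖Q) = 0.5563 bits.

0.5563 bits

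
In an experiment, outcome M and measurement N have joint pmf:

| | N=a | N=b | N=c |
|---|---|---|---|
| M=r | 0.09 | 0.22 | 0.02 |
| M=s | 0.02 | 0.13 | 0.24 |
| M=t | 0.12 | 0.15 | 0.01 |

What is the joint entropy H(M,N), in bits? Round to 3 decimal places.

2.740 bits

H(M,N) = −Σ p(x,y)·log₂ p(x,y) over all 9 cells.
  cell (r,a): −0.09·log₂0.09 = 0.3127
  cell (r,b): −0.22·log₂0.22 = 0.4806
  cell (r,c): −0.02·log₂0.02 = 0.1129
  cell (s,a): −0.02·log₂0.02 = 0.1129
  cell (s,b): −0.13·log₂0.13 = 0.3826
  cell (s,c): −0.24·log₂0.24 = 0.4941
  cell (t,a): −0.12·log₂0.12 = 0.3671
  cell (t,b): −0.15·log₂0.15 = 0.4105
  cell (t,c): −0.01·log₂0.01 = 0.0664
Sum = 2.740 bits.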